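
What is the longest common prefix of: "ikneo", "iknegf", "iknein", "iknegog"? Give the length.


Words: ikneo, iknegf, iknein, iknegog
  Position 0: all 'i' => match
  Position 1: all 'k' => match
  Position 2: all 'n' => match
  Position 3: all 'e' => match
  Position 4: ('o', 'g', 'i', 'g') => mismatch, stop
LCP = "ikne" (length 4)

4


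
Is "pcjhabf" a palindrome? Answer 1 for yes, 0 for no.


Input: pcjhabf
Reversed: fbahjcp
  Compare pos 0 ('p') with pos 6 ('f'): MISMATCH
  Compare pos 1 ('c') with pos 5 ('b'): MISMATCH
  Compare pos 2 ('j') with pos 4 ('a'): MISMATCH
Result: not a palindrome

0


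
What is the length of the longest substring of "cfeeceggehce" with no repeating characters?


Input: "cfeeceggehce"
Sliding window (track last position of each char):
  Position 0 ('c'): window [0,0] length 1 -- new best
  Position 1 ('f'): window [0,1] length 2 -- new best
  Position 2 ('e'): window [0,2] length 3 -- new best
  Position 3 ('e'): repeat (last at 2), move window start to 3
  Position 3 ('e'): window [3,3] length 1
  Position 4 ('c'): window [3,4] length 2
  Position 5 ('e'): repeat (last at 3), move window start to 4
  Position 5 ('e'): window [4,5] length 2
  Position 6 ('g'): window [4,6] length 3
  Position 7 ('g'): repeat (last at 6), move window start to 7
  Position 7 ('g'): window [7,7] length 1
  Position 8 ('e'): window [7,8] length 2
  Position 9 ('h'): window [7,9] length 3
  Position 10 ('c'): window [7,10] length 4 -- new best
  Position 11 ('e'): repeat (last at 8), move window start to 9
  Position 11 ('e'): window [9,11] length 3
Longest substring with no repeats: "gehc" with length 4

4


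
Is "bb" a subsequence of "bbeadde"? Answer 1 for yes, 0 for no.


Check if "bb" is a subsequence of "bbeadde"
Greedy scan:
  Position 0 ('b'): matches sub[0] = 'b'
  Position 1 ('b'): matches sub[1] = 'b'
  Position 2 ('e'): no match needed
  Position 3 ('a'): no match needed
  Position 4 ('d'): no match needed
  Position 5 ('d'): no match needed
  Position 6 ('e'): no match needed
All 2 characters matched => is a subsequence

1


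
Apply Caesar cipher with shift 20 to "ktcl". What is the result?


Caesar cipher: shift "ktcl" by 20
  'k' (pos 10) + 20 = pos 4 = 'e'
  't' (pos 19) + 20 = pos 13 = 'n'
  'c' (pos 2) + 20 = pos 22 = 'w'
  'l' (pos 11) + 20 = pos 5 = 'f'
Result: enwf

enwf


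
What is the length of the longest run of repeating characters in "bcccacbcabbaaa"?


Input: "bcccacbcabbaaa"
Scanning for longest run:
  Position 1 ('c'): new char, reset run to 1
  Position 2 ('c'): continues run of 'c', length=2
  Position 3 ('c'): continues run of 'c', length=3
  Position 4 ('a'): new char, reset run to 1
  Position 5 ('c'): new char, reset run to 1
  Position 6 ('b'): new char, reset run to 1
  Position 7 ('c'): new char, reset run to 1
  Position 8 ('a'): new char, reset run to 1
  Position 9 ('b'): new char, reset run to 1
  Position 10 ('b'): continues run of 'b', length=2
  Position 11 ('a'): new char, reset run to 1
  Position 12 ('a'): continues run of 'a', length=2
  Position 13 ('a'): continues run of 'a', length=3
Longest run: 'c' with length 3

3


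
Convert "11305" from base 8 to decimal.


Input: "11305" in base 8
Positional expansion:
  Digit '1' (value 1) x 8^4 = 4096
  Digit '1' (value 1) x 8^3 = 512
  Digit '3' (value 3) x 8^2 = 192
  Digit '0' (value 0) x 8^1 = 0
  Digit '5' (value 5) x 8^0 = 5
Sum = 4805

4805


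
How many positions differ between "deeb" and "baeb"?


Comparing "deeb" and "baeb" position by position:
  Position 0: 'd' vs 'b' => DIFFER
  Position 1: 'e' vs 'a' => DIFFER
  Position 2: 'e' vs 'e' => same
  Position 3: 'b' vs 'b' => same
Positions that differ: 2

2


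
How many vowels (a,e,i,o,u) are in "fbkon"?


Input: fbkon
Checking each character:
  'f' at position 0: consonant
  'b' at position 1: consonant
  'k' at position 2: consonant
  'o' at position 3: vowel (running total: 1)
  'n' at position 4: consonant
Total vowels: 1

1


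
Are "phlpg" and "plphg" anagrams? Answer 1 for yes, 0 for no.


Strings: "phlpg", "plphg"
Sorted first:  ghlpp
Sorted second: ghlpp
Sorted forms match => anagrams

1


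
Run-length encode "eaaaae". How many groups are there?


Input: eaaaae
Scanning for consecutive runs:
  Group 1: 'e' x 1 (positions 0-0)
  Group 2: 'a' x 4 (positions 1-4)
  Group 3: 'e' x 1 (positions 5-5)
Total groups: 3

3


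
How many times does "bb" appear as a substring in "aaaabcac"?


Searching for "bb" in "aaaabcac"
Scanning each position:
  Position 0: "aa" => no
  Position 1: "aa" => no
  Position 2: "aa" => no
  Position 3: "ab" => no
  Position 4: "bc" => no
  Position 5: "ca" => no
  Position 6: "ac" => no
Total occurrences: 0

0


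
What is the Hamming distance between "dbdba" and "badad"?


Comparing "dbdba" and "badad" position by position:
  Position 0: 'd' vs 'b' => differ
  Position 1: 'b' vs 'a' => differ
  Position 2: 'd' vs 'd' => same
  Position 3: 'b' vs 'a' => differ
  Position 4: 'a' vs 'd' => differ
Total differences (Hamming distance): 4

4


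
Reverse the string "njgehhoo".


Input: njgehhoo
Reading characters right to left:
  Position 7: 'o'
  Position 6: 'o'
  Position 5: 'h'
  Position 4: 'h'
  Position 3: 'e'
  Position 2: 'g'
  Position 1: 'j'
  Position 0: 'n'
Reversed: oohhegjn

oohhegjn


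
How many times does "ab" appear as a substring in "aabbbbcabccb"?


Searching for "ab" in "aabbbbcabccb"
Scanning each position:
  Position 0: "aa" => no
  Position 1: "ab" => MATCH
  Position 2: "bb" => no
  Position 3: "bb" => no
  Position 4: "bb" => no
  Position 5: "bc" => no
  Position 6: "ca" => no
  Position 7: "ab" => MATCH
  Position 8: "bc" => no
  Position 9: "cc" => no
  Position 10: "cb" => no
Total occurrences: 2

2


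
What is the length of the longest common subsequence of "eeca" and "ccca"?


LCS of "eeca" and "ccca"
DP table:
           c    c    c    a
      0    0    0    0    0
  e   0    0    0    0    0
  e   0    0    0    0    0
  c   0    1    1    1    1
  a   0    1    1    1    2
LCS length = dp[4][4] = 2

2


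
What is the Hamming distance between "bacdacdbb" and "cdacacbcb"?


Comparing "bacdacdbb" and "cdacacbcb" position by position:
  Position 0: 'b' vs 'c' => differ
  Position 1: 'a' vs 'd' => differ
  Position 2: 'c' vs 'a' => differ
  Position 3: 'd' vs 'c' => differ
  Position 4: 'a' vs 'a' => same
  Position 5: 'c' vs 'c' => same
  Position 6: 'd' vs 'b' => differ
  Position 7: 'b' vs 'c' => differ
  Position 8: 'b' vs 'b' => same
Total differences (Hamming distance): 6

6


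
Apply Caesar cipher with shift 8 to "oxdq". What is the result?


Caesar cipher: shift "oxdq" by 8
  'o' (pos 14) + 8 = pos 22 = 'w'
  'x' (pos 23) + 8 = pos 5 = 'f'
  'd' (pos 3) + 8 = pos 11 = 'l'
  'q' (pos 16) + 8 = pos 24 = 'y'
Result: wfly

wfly


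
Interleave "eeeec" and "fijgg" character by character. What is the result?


Interleaving "eeeec" and "fijgg":
  Position 0: 'e' from first, 'f' from second => "ef"
  Position 1: 'e' from first, 'i' from second => "ei"
  Position 2: 'e' from first, 'j' from second => "ej"
  Position 3: 'e' from first, 'g' from second => "eg"
  Position 4: 'c' from first, 'g' from second => "cg"
Result: efeiejegcg

efeiejegcg


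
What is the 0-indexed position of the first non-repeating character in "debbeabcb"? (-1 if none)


Input: debbeabcb
Character frequencies:
  'a': 1
  'b': 4
  'c': 1
  'd': 1
  'e': 2
Scanning left to right for freq == 1:
  Position 0 ('d'): unique! => answer = 0

0


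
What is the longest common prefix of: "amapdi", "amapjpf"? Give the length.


Words: amapdi, amapjpf
  Position 0: all 'a' => match
  Position 1: all 'm' => match
  Position 2: all 'a' => match
  Position 3: all 'p' => match
  Position 4: ('d', 'j') => mismatch, stop
LCP = "amap" (length 4)

4


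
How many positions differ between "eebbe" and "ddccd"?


Comparing "eebbe" and "ddccd" position by position:
  Position 0: 'e' vs 'd' => DIFFER
  Position 1: 'e' vs 'd' => DIFFER
  Position 2: 'b' vs 'c' => DIFFER
  Position 3: 'b' vs 'c' => DIFFER
  Position 4: 'e' vs 'd' => DIFFER
Positions that differ: 5

5


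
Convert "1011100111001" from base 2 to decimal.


Input: "1011100111001" in base 2
Positional expansion:
  Digit '1' (value 1) x 2^12 = 4096
  Digit '0' (value 0) x 2^11 = 0
  Digit '1' (value 1) x 2^10 = 1024
  Digit '1' (value 1) x 2^9 = 512
  Digit '1' (value 1) x 2^8 = 256
  Digit '0' (value 0) x 2^7 = 0
  Digit '0' (value 0) x 2^6 = 0
  Digit '1' (value 1) x 2^5 = 32
  Digit '1' (value 1) x 2^4 = 16
  Digit '1' (value 1) x 2^3 = 8
  Digit '0' (value 0) x 2^2 = 0
  Digit '0' (value 0) x 2^1 = 0
  Digit '1' (value 1) x 2^0 = 1
Sum = 5945

5945


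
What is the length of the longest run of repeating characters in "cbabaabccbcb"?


Input: "cbabaabccbcb"
Scanning for longest run:
  Position 1 ('b'): new char, reset run to 1
  Position 2 ('a'): new char, reset run to 1
  Position 3 ('b'): new char, reset run to 1
  Position 4 ('a'): new char, reset run to 1
  Position 5 ('a'): continues run of 'a', length=2
  Position 6 ('b'): new char, reset run to 1
  Position 7 ('c'): new char, reset run to 1
  Position 8 ('c'): continues run of 'c', length=2
  Position 9 ('b'): new char, reset run to 1
  Position 10 ('c'): new char, reset run to 1
  Position 11 ('b'): new char, reset run to 1
Longest run: 'a' with length 2

2


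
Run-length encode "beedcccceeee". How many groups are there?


Input: beedcccceeee
Scanning for consecutive runs:
  Group 1: 'b' x 1 (positions 0-0)
  Group 2: 'e' x 2 (positions 1-2)
  Group 3: 'd' x 1 (positions 3-3)
  Group 4: 'c' x 4 (positions 4-7)
  Group 5: 'e' x 4 (positions 8-11)
Total groups: 5

5


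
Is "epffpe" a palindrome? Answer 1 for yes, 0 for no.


Input: epffpe
Reversed: epffpe
  Compare pos 0 ('e') with pos 5 ('e'): match
  Compare pos 1 ('p') with pos 4 ('p'): match
  Compare pos 2 ('f') with pos 3 ('f'): match
Result: palindrome

1


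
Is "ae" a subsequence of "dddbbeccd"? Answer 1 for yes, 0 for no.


Check if "ae" is a subsequence of "dddbbeccd"
Greedy scan:
  Position 0 ('d'): no match needed
  Position 1 ('d'): no match needed
  Position 2 ('d'): no match needed
  Position 3 ('b'): no match needed
  Position 4 ('b'): no match needed
  Position 5 ('e'): no match needed
  Position 6 ('c'): no match needed
  Position 7 ('c'): no match needed
  Position 8 ('d'): no match needed
Only matched 0/2 characters => not a subsequence

0


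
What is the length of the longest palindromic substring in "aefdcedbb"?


Input: "aefdcedbb"
Checking substrings for palindromes:
  [7:9] "bb" (len 2) => palindrome
Longest palindromic substring: "bb" with length 2

2


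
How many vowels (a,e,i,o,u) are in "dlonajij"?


Input: dlonajij
Checking each character:
  'd' at position 0: consonant
  'l' at position 1: consonant
  'o' at position 2: vowel (running total: 1)
  'n' at position 3: consonant
  'a' at position 4: vowel (running total: 2)
  'j' at position 5: consonant
  'i' at position 6: vowel (running total: 3)
  'j' at position 7: consonant
Total vowels: 3

3


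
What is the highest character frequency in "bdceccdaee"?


Input: bdceccdaee
Character counts:
  'a': 1
  'b': 1
  'c': 3
  'd': 2
  'e': 3
Maximum frequency: 3

3


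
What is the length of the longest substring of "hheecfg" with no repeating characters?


Input: "hheecfg"
Sliding window (track last position of each char):
  Position 0 ('h'): window [0,0] length 1 -- new best
  Position 1 ('h'): repeat (last at 0), move window start to 1
  Position 1 ('h'): window [1,1] length 1
  Position 2 ('e'): window [1,2] length 2 -- new best
  Position 3 ('e'): repeat (last at 2), move window start to 3
  Position 3 ('e'): window [3,3] length 1
  Position 4 ('c'): window [3,4] length 2
  Position 5 ('f'): window [3,5] length 3 -- new best
  Position 6 ('g'): window [3,6] length 4 -- new best
Longest substring with no repeats: "ecfg" with length 4

4


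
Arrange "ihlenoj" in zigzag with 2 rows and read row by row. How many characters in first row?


Zigzag "ihlenoj" into 2 rows:
Placing characters:
  'i' => row 0
  'h' => row 1
  'l' => row 0
  'e' => row 1
  'n' => row 0
  'o' => row 1
  'j' => row 0
Rows:
  Row 0: "ilnj"
  Row 1: "heo"
First row length: 4

4


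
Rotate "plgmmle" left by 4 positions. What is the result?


Input: "plgmmle", rotate left by 4
First 4 characters: "plgm"
Remaining characters: "mle"
Concatenate remaining + first: "mle" + "plgm" = "mleplgm"

mleplgm


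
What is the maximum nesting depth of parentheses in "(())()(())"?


Input: "(())()(())"
Tracking depth:
  Position 0 '(': depth becomes 1
  Position 1 '(': depth becomes 2
  Position 2 ')': depth becomes 1
  Position 3 ')': depth becomes 0
  Position 4 '(': depth becomes 1
  Position 5 ')': depth becomes 0
  Position 6 '(': depth becomes 1
  Position 7 '(': depth becomes 2
  Position 8 ')': depth becomes 1
  Position 9 ')': depth becomes 0
Maximum depth reached: 2

2


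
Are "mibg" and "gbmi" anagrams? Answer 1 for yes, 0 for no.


Strings: "mibg", "gbmi"
Sorted first:  bgim
Sorted second: bgim
Sorted forms match => anagrams

1


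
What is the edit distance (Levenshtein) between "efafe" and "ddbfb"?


Computing edit distance: "efafe" -> "ddbfb"
DP table:
           d    d    b    f    b
      0    1    2    3    4    5
  e   1    1    2    3    4    5
  f   2    2    2    3    3    4
  a   3    3    3    3    4    4
  f   4    4    4    4    3    4
  e   5    5    5    5    4    4
Edit distance = dp[5][5] = 4

4


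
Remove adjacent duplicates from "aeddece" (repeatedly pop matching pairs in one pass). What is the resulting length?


Input: aeddece
Stack-based adjacent duplicate removal:
  Read 'a': push. Stack: a
  Read 'e': push. Stack: ae
  Read 'd': push. Stack: aed
  Read 'd': matches stack top 'd' => pop. Stack: ae
  Read 'e': matches stack top 'e' => pop. Stack: a
  Read 'c': push. Stack: ac
  Read 'e': push. Stack: ace
Final stack: "ace" (length 3)

3


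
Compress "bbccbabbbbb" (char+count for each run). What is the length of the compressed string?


Input: bbccbabbbbb
Runs:
  'b' x 2 => "b2"
  'c' x 2 => "c2"
  'b' x 1 => "b1"
  'a' x 1 => "a1"
  'b' x 5 => "b5"
Compressed: "b2c2b1a1b5"
Compressed length: 10

10


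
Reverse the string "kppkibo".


Input: kppkibo
Reading characters right to left:
  Position 6: 'o'
  Position 5: 'b'
  Position 4: 'i'
  Position 3: 'k'
  Position 2: 'p'
  Position 1: 'p'
  Position 0: 'k'
Reversed: obikppk

obikppk


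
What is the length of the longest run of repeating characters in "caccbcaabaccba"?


Input: "caccbcaabaccba"
Scanning for longest run:
  Position 1 ('a'): new char, reset run to 1
  Position 2 ('c'): new char, reset run to 1
  Position 3 ('c'): continues run of 'c', length=2
  Position 4 ('b'): new char, reset run to 1
  Position 5 ('c'): new char, reset run to 1
  Position 6 ('a'): new char, reset run to 1
  Position 7 ('a'): continues run of 'a', length=2
  Position 8 ('b'): new char, reset run to 1
  Position 9 ('a'): new char, reset run to 1
  Position 10 ('c'): new char, reset run to 1
  Position 11 ('c'): continues run of 'c', length=2
  Position 12 ('b'): new char, reset run to 1
  Position 13 ('a'): new char, reset run to 1
Longest run: 'c' with length 2

2


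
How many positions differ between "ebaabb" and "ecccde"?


Comparing "ebaabb" and "ecccde" position by position:
  Position 0: 'e' vs 'e' => same
  Position 1: 'b' vs 'c' => DIFFER
  Position 2: 'a' vs 'c' => DIFFER
  Position 3: 'a' vs 'c' => DIFFER
  Position 4: 'b' vs 'd' => DIFFER
  Position 5: 'b' vs 'e' => DIFFER
Positions that differ: 5

5


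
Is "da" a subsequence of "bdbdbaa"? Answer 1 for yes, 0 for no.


Check if "da" is a subsequence of "bdbdbaa"
Greedy scan:
  Position 0 ('b'): no match needed
  Position 1 ('d'): matches sub[0] = 'd'
  Position 2 ('b'): no match needed
  Position 3 ('d'): no match needed
  Position 4 ('b'): no match needed
  Position 5 ('a'): matches sub[1] = 'a'
  Position 6 ('a'): no match needed
All 2 characters matched => is a subsequence

1


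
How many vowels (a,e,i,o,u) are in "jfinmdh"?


Input: jfinmdh
Checking each character:
  'j' at position 0: consonant
  'f' at position 1: consonant
  'i' at position 2: vowel (running total: 1)
  'n' at position 3: consonant
  'm' at position 4: consonant
  'd' at position 5: consonant
  'h' at position 6: consonant
Total vowels: 1

1


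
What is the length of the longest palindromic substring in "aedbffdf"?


Input: "aedbffdf"
Checking substrings for palindromes:
  [5:8] "fdf" (len 3) => palindrome
  [4:6] "ff" (len 2) => palindrome
Longest palindromic substring: "fdf" with length 3

3


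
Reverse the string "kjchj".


Input: kjchj
Reading characters right to left:
  Position 4: 'j'
  Position 3: 'h'
  Position 2: 'c'
  Position 1: 'j'
  Position 0: 'k'
Reversed: jhcjk

jhcjk


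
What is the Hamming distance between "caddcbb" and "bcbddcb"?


Comparing "caddcbb" and "bcbddcb" position by position:
  Position 0: 'c' vs 'b' => differ
  Position 1: 'a' vs 'c' => differ
  Position 2: 'd' vs 'b' => differ
  Position 3: 'd' vs 'd' => same
  Position 4: 'c' vs 'd' => differ
  Position 5: 'b' vs 'c' => differ
  Position 6: 'b' vs 'b' => same
Total differences (Hamming distance): 5

5


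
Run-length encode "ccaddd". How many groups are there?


Input: ccaddd
Scanning for consecutive runs:
  Group 1: 'c' x 2 (positions 0-1)
  Group 2: 'a' x 1 (positions 2-2)
  Group 3: 'd' x 3 (positions 3-5)
Total groups: 3

3


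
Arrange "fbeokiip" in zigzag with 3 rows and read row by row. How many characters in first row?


Zigzag "fbeokiip" into 3 rows:
Placing characters:
  'f' => row 0
  'b' => row 1
  'e' => row 2
  'o' => row 1
  'k' => row 0
  'i' => row 1
  'i' => row 2
  'p' => row 1
Rows:
  Row 0: "fk"
  Row 1: "boip"
  Row 2: "ei"
First row length: 2

2


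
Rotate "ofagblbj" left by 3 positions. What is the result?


Input: "ofagblbj", rotate left by 3
First 3 characters: "ofa"
Remaining characters: "gblbj"
Concatenate remaining + first: "gblbj" + "ofa" = "gblbjofa"

gblbjofa


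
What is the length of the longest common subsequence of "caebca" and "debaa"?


LCS of "caebca" and "debaa"
DP table:
           d    e    b    a    a
      0    0    0    0    0    0
  c   0    0    0    0    0    0
  a   0    0    0    0    1    1
  e   0    0    1    1    1    1
  b   0    0    1    2    2    2
  c   0    0    1    2    2    2
  a   0    0    1    2    3    3
LCS length = dp[6][5] = 3

3


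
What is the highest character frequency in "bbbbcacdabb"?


Input: bbbbcacdabb
Character counts:
  'a': 2
  'b': 6
  'c': 2
  'd': 1
Maximum frequency: 6

6


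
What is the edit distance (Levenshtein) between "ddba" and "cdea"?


Computing edit distance: "ddba" -> "cdea"
DP table:
           c    d    e    a
      0    1    2    3    4
  d   1    1    1    2    3
  d   2    2    1    2    3
  b   3    3    2    2    3
  a   4    4    3    3    2
Edit distance = dp[4][4] = 2

2


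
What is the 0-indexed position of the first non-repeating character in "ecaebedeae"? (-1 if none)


Input: ecaebedeae
Character frequencies:
  'a': 2
  'b': 1
  'c': 1
  'd': 1
  'e': 5
Scanning left to right for freq == 1:
  Position 0 ('e'): freq=5, skip
  Position 1 ('c'): unique! => answer = 1

1


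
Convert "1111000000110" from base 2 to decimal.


Input: "1111000000110" in base 2
Positional expansion:
  Digit '1' (value 1) x 2^12 = 4096
  Digit '1' (value 1) x 2^11 = 2048
  Digit '1' (value 1) x 2^10 = 1024
  Digit '1' (value 1) x 2^9 = 512
  Digit '0' (value 0) x 2^8 = 0
  Digit '0' (value 0) x 2^7 = 0
  Digit '0' (value 0) x 2^6 = 0
  Digit '0' (value 0) x 2^5 = 0
  Digit '0' (value 0) x 2^4 = 0
  Digit '0' (value 0) x 2^3 = 0
  Digit '1' (value 1) x 2^2 = 4
  Digit '1' (value 1) x 2^1 = 2
  Digit '0' (value 0) x 2^0 = 0
Sum = 7686

7686


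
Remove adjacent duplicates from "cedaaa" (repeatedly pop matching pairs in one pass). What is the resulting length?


Input: cedaaa
Stack-based adjacent duplicate removal:
  Read 'c': push. Stack: c
  Read 'e': push. Stack: ce
  Read 'd': push. Stack: ced
  Read 'a': push. Stack: ceda
  Read 'a': matches stack top 'a' => pop. Stack: ced
  Read 'a': push. Stack: ceda
Final stack: "ceda" (length 4)

4


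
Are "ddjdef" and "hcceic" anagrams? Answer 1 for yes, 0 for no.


Strings: "ddjdef", "hcceic"
Sorted first:  dddefj
Sorted second: cccehi
Differ at position 0: 'd' vs 'c' => not anagrams

0


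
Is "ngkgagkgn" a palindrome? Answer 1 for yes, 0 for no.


Input: ngkgagkgn
Reversed: ngkgagkgn
  Compare pos 0 ('n') with pos 8 ('n'): match
  Compare pos 1 ('g') with pos 7 ('g'): match
  Compare pos 2 ('k') with pos 6 ('k'): match
  Compare pos 3 ('g') with pos 5 ('g'): match
Result: palindrome

1


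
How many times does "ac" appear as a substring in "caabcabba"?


Searching for "ac" in "caabcabba"
Scanning each position:
  Position 0: "ca" => no
  Position 1: "aa" => no
  Position 2: "ab" => no
  Position 3: "bc" => no
  Position 4: "ca" => no
  Position 5: "ab" => no
  Position 6: "bb" => no
  Position 7: "ba" => no
Total occurrences: 0

0


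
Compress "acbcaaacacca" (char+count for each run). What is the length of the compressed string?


Input: acbcaaacacca
Runs:
  'a' x 1 => "a1"
  'c' x 1 => "c1"
  'b' x 1 => "b1"
  'c' x 1 => "c1"
  'a' x 3 => "a3"
  'c' x 1 => "c1"
  'a' x 1 => "a1"
  'c' x 2 => "c2"
  'a' x 1 => "a1"
Compressed: "a1c1b1c1a3c1a1c2a1"
Compressed length: 18

18


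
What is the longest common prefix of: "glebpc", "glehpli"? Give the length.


Words: glebpc, glehpli
  Position 0: all 'g' => match
  Position 1: all 'l' => match
  Position 2: all 'e' => match
  Position 3: ('b', 'h') => mismatch, stop
LCP = "gle" (length 3)

3


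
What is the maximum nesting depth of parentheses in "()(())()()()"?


Input: "()(())()()()"
Tracking depth:
  Position 0 '(': depth becomes 1
  Position 1 ')': depth becomes 0
  Position 2 '(': depth becomes 1
  Position 3 '(': depth becomes 2
  Position 4 ')': depth becomes 1
  Position 5 ')': depth becomes 0
  Position 6 '(': depth becomes 1
  Position 7 ')': depth becomes 0
  Position 8 '(': depth becomes 1
  Position 9 ')': depth becomes 0
  Position 10 '(': depth becomes 1
  Position 11 ')': depth becomes 0
Maximum depth reached: 2

2


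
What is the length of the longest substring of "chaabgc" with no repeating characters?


Input: "chaabgc"
Sliding window (track last position of each char):
  Position 0 ('c'): window [0,0] length 1 -- new best
  Position 1 ('h'): window [0,1] length 2 -- new best
  Position 2 ('a'): window [0,2] length 3 -- new best
  Position 3 ('a'): repeat (last at 2), move window start to 3
  Position 3 ('a'): window [3,3] length 1
  Position 4 ('b'): window [3,4] length 2
  Position 5 ('g'): window [3,5] length 3
  Position 6 ('c'): window [3,6] length 4 -- new best
Longest substring with no repeats: "abgc" with length 4

4


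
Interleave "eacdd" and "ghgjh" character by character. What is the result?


Interleaving "eacdd" and "ghgjh":
  Position 0: 'e' from first, 'g' from second => "eg"
  Position 1: 'a' from first, 'h' from second => "ah"
  Position 2: 'c' from first, 'g' from second => "cg"
  Position 3: 'd' from first, 'j' from second => "dj"
  Position 4: 'd' from first, 'h' from second => "dh"
Result: egahcgdjdh

egahcgdjdh


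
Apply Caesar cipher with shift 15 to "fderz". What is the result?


Caesar cipher: shift "fderz" by 15
  'f' (pos 5) + 15 = pos 20 = 'u'
  'd' (pos 3) + 15 = pos 18 = 's'
  'e' (pos 4) + 15 = pos 19 = 't'
  'r' (pos 17) + 15 = pos 6 = 'g'
  'z' (pos 25) + 15 = pos 14 = 'o'
Result: ustgo

ustgo


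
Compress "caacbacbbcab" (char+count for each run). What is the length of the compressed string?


Input: caacbacbbcab
Runs:
  'c' x 1 => "c1"
  'a' x 2 => "a2"
  'c' x 1 => "c1"
  'b' x 1 => "b1"
  'a' x 1 => "a1"
  'c' x 1 => "c1"
  'b' x 2 => "b2"
  'c' x 1 => "c1"
  'a' x 1 => "a1"
  'b' x 1 => "b1"
Compressed: "c1a2c1b1a1c1b2c1a1b1"
Compressed length: 20

20


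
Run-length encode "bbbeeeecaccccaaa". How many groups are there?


Input: bbbeeeecaccccaaa
Scanning for consecutive runs:
  Group 1: 'b' x 3 (positions 0-2)
  Group 2: 'e' x 4 (positions 3-6)
  Group 3: 'c' x 1 (positions 7-7)
  Group 4: 'a' x 1 (positions 8-8)
  Group 5: 'c' x 4 (positions 9-12)
  Group 6: 'a' x 3 (positions 13-15)
Total groups: 6

6


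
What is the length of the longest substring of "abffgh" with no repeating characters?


Input: "abffgh"
Sliding window (track last position of each char):
  Position 0 ('a'): window [0,0] length 1 -- new best
  Position 1 ('b'): window [0,1] length 2 -- new best
  Position 2 ('f'): window [0,2] length 3 -- new best
  Position 3 ('f'): repeat (last at 2), move window start to 3
  Position 3 ('f'): window [3,3] length 1
  Position 4 ('g'): window [3,4] length 2
  Position 5 ('h'): window [3,5] length 3
Longest substring with no repeats: "abf" with length 3

3


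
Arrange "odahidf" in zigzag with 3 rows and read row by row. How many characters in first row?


Zigzag "odahidf" into 3 rows:
Placing characters:
  'o' => row 0
  'd' => row 1
  'a' => row 2
  'h' => row 1
  'i' => row 0
  'd' => row 1
  'f' => row 2
Rows:
  Row 0: "oi"
  Row 1: "dhd"
  Row 2: "af"
First row length: 2

2


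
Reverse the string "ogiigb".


Input: ogiigb
Reading characters right to left:
  Position 5: 'b'
  Position 4: 'g'
  Position 3: 'i'
  Position 2: 'i'
  Position 1: 'g'
  Position 0: 'o'
Reversed: bgiigo

bgiigo


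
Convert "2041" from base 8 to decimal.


Input: "2041" in base 8
Positional expansion:
  Digit '2' (value 2) x 8^3 = 1024
  Digit '0' (value 0) x 8^2 = 0
  Digit '4' (value 4) x 8^1 = 32
  Digit '1' (value 1) x 8^0 = 1
Sum = 1057

1057


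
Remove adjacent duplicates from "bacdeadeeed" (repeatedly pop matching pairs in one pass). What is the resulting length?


Input: bacdeadeeed
Stack-based adjacent duplicate removal:
  Read 'b': push. Stack: b
  Read 'a': push. Stack: ba
  Read 'c': push. Stack: bac
  Read 'd': push. Stack: bacd
  Read 'e': push. Stack: bacde
  Read 'a': push. Stack: bacdea
  Read 'd': push. Stack: bacdead
  Read 'e': push. Stack: bacdeade
  Read 'e': matches stack top 'e' => pop. Stack: bacdead
  Read 'e': push. Stack: bacdeade
  Read 'd': push. Stack: bacdeaded
Final stack: "bacdeaded" (length 9)

9


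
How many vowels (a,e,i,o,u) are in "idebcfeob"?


Input: idebcfeob
Checking each character:
  'i' at position 0: vowel (running total: 1)
  'd' at position 1: consonant
  'e' at position 2: vowel (running total: 2)
  'b' at position 3: consonant
  'c' at position 4: consonant
  'f' at position 5: consonant
  'e' at position 6: vowel (running total: 3)
  'o' at position 7: vowel (running total: 4)
  'b' at position 8: consonant
Total vowels: 4

4


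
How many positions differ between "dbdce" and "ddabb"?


Comparing "dbdce" and "ddabb" position by position:
  Position 0: 'd' vs 'd' => same
  Position 1: 'b' vs 'd' => DIFFER
  Position 2: 'd' vs 'a' => DIFFER
  Position 3: 'c' vs 'b' => DIFFER
  Position 4: 'e' vs 'b' => DIFFER
Positions that differ: 4

4


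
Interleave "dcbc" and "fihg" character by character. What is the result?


Interleaving "dcbc" and "fihg":
  Position 0: 'd' from first, 'f' from second => "df"
  Position 1: 'c' from first, 'i' from second => "ci"
  Position 2: 'b' from first, 'h' from second => "bh"
  Position 3: 'c' from first, 'g' from second => "cg"
Result: dfcibhcg

dfcibhcg


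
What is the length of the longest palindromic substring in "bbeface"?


Input: "bbeface"
Checking substrings for palindromes:
  [0:2] "bb" (len 2) => palindrome
Longest palindromic substring: "bb" with length 2

2


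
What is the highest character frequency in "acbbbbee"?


Input: acbbbbee
Character counts:
  'a': 1
  'b': 4
  'c': 1
  'e': 2
Maximum frequency: 4

4


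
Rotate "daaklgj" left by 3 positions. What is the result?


Input: "daaklgj", rotate left by 3
First 3 characters: "daa"
Remaining characters: "klgj"
Concatenate remaining + first: "klgj" + "daa" = "klgjdaa"

klgjdaa


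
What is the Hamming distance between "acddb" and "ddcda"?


Comparing "acddb" and "ddcda" position by position:
  Position 0: 'a' vs 'd' => differ
  Position 1: 'c' vs 'd' => differ
  Position 2: 'd' vs 'c' => differ
  Position 3: 'd' vs 'd' => same
  Position 4: 'b' vs 'a' => differ
Total differences (Hamming distance): 4

4


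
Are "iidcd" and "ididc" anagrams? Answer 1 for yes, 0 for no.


Strings: "iidcd", "ididc"
Sorted first:  cddii
Sorted second: cddii
Sorted forms match => anagrams

1


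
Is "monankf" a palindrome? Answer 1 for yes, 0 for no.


Input: monankf
Reversed: fknanom
  Compare pos 0 ('m') with pos 6 ('f'): MISMATCH
  Compare pos 1 ('o') with pos 5 ('k'): MISMATCH
  Compare pos 2 ('n') with pos 4 ('n'): match
Result: not a palindrome

0


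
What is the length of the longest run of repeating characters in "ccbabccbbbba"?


Input: "ccbabccbbbba"
Scanning for longest run:
  Position 1 ('c'): continues run of 'c', length=2
  Position 2 ('b'): new char, reset run to 1
  Position 3 ('a'): new char, reset run to 1
  Position 4 ('b'): new char, reset run to 1
  Position 5 ('c'): new char, reset run to 1
  Position 6 ('c'): continues run of 'c', length=2
  Position 7 ('b'): new char, reset run to 1
  Position 8 ('b'): continues run of 'b', length=2
  Position 9 ('b'): continues run of 'b', length=3
  Position 10 ('b'): continues run of 'b', length=4
  Position 11 ('a'): new char, reset run to 1
Longest run: 'b' with length 4

4


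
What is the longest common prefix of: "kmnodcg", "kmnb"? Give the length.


Words: kmnodcg, kmnb
  Position 0: all 'k' => match
  Position 1: all 'm' => match
  Position 2: all 'n' => match
  Position 3: ('o', 'b') => mismatch, stop
LCP = "kmn" (length 3)

3


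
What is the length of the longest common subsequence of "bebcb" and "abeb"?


LCS of "bebcb" and "abeb"
DP table:
           a    b    e    b
      0    0    0    0    0
  b   0    0    1    1    1
  e   0    0    1    2    2
  b   0    0    1    2    3
  c   0    0    1    2    3
  b   0    0    1    2    3
LCS length = dp[5][4] = 3

3


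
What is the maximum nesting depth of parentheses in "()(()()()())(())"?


Input: "()(()()()())(())"
Tracking depth:
  Position 0 '(': depth becomes 1
  Position 1 ')': depth becomes 0
  Position 2 '(': depth becomes 1
  Position 3 '(': depth becomes 2
  Position 4 ')': depth becomes 1
  Position 5 '(': depth becomes 2
  Position 6 ')': depth becomes 1
  Position 7 '(': depth becomes 2
  Position 8 ')': depth becomes 1
  Position 9 '(': depth becomes 2
  Position 10 ')': depth becomes 1
  Position 11 ')': depth becomes 0
  Position 12 '(': depth becomes 1
  Position 13 '(': depth becomes 2
  Position 14 ')': depth becomes 1
  Position 15 ')': depth becomes 0
Maximum depth reached: 2

2


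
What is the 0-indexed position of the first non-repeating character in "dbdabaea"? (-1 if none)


Input: dbdabaea
Character frequencies:
  'a': 3
  'b': 2
  'd': 2
  'e': 1
Scanning left to right for freq == 1:
  Position 0 ('d'): freq=2, skip
  Position 1 ('b'): freq=2, skip
  Position 2 ('d'): freq=2, skip
  Position 3 ('a'): freq=3, skip
  Position 4 ('b'): freq=2, skip
  Position 5 ('a'): freq=3, skip
  Position 6 ('e'): unique! => answer = 6

6


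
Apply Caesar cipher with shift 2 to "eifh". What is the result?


Caesar cipher: shift "eifh" by 2
  'e' (pos 4) + 2 = pos 6 = 'g'
  'i' (pos 8) + 2 = pos 10 = 'k'
  'f' (pos 5) + 2 = pos 7 = 'h'
  'h' (pos 7) + 2 = pos 9 = 'j'
Result: gkhj

gkhj


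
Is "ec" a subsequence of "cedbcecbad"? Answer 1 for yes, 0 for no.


Check if "ec" is a subsequence of "cedbcecbad"
Greedy scan:
  Position 0 ('c'): no match needed
  Position 1 ('e'): matches sub[0] = 'e'
  Position 2 ('d'): no match needed
  Position 3 ('b'): no match needed
  Position 4 ('c'): matches sub[1] = 'c'
  Position 5 ('e'): no match needed
  Position 6 ('c'): no match needed
  Position 7 ('b'): no match needed
  Position 8 ('a'): no match needed
  Position 9 ('d'): no match needed
All 2 characters matched => is a subsequence

1


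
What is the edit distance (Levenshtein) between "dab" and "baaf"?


Computing edit distance: "dab" -> "baaf"
DP table:
           b    a    a    f
      0    1    2    3    4
  d   1    1    2    3    4
  a   2    2    1    2    3
  b   3    2    2    2    3
Edit distance = dp[3][4] = 3

3


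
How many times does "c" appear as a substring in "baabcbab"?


Searching for "c" in "baabcbab"
Scanning each position:
  Position 0: "b" => no
  Position 1: "a" => no
  Position 2: "a" => no
  Position 3: "b" => no
  Position 4: "c" => MATCH
  Position 5: "b" => no
  Position 6: "a" => no
  Position 7: "b" => no
Total occurrences: 1

1


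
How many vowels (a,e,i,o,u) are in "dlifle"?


Input: dlifle
Checking each character:
  'd' at position 0: consonant
  'l' at position 1: consonant
  'i' at position 2: vowel (running total: 1)
  'f' at position 3: consonant
  'l' at position 4: consonant
  'e' at position 5: vowel (running total: 2)
Total vowels: 2

2


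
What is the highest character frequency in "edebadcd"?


Input: edebadcd
Character counts:
  'a': 1
  'b': 1
  'c': 1
  'd': 3
  'e': 2
Maximum frequency: 3

3


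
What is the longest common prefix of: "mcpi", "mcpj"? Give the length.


Words: mcpi, mcpj
  Position 0: all 'm' => match
  Position 1: all 'c' => match
  Position 2: all 'p' => match
  Position 3: ('i', 'j') => mismatch, stop
LCP = "mcp" (length 3)

3


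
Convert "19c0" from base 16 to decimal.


Input: "19c0" in base 16
Positional expansion:
  Digit '1' (value 1) x 16^3 = 4096
  Digit '9' (value 9) x 16^2 = 2304
  Digit 'c' (value 12) x 16^1 = 192
  Digit '0' (value 0) x 16^0 = 0
Sum = 6592

6592


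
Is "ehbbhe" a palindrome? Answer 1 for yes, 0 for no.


Input: ehbbhe
Reversed: ehbbhe
  Compare pos 0 ('e') with pos 5 ('e'): match
  Compare pos 1 ('h') with pos 4 ('h'): match
  Compare pos 2 ('b') with pos 3 ('b'): match
Result: palindrome

1


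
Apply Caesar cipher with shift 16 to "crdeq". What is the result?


Caesar cipher: shift "crdeq" by 16
  'c' (pos 2) + 16 = pos 18 = 's'
  'r' (pos 17) + 16 = pos 7 = 'h'
  'd' (pos 3) + 16 = pos 19 = 't'
  'e' (pos 4) + 16 = pos 20 = 'u'
  'q' (pos 16) + 16 = pos 6 = 'g'
Result: shtug

shtug


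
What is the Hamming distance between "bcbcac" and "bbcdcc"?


Comparing "bcbcac" and "bbcdcc" position by position:
  Position 0: 'b' vs 'b' => same
  Position 1: 'c' vs 'b' => differ
  Position 2: 'b' vs 'c' => differ
  Position 3: 'c' vs 'd' => differ
  Position 4: 'a' vs 'c' => differ
  Position 5: 'c' vs 'c' => same
Total differences (Hamming distance): 4

4


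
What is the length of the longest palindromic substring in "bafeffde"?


Input: "bafeffde"
Checking substrings for palindromes:
  [2:5] "fef" (len 3) => palindrome
  [4:6] "ff" (len 2) => palindrome
Longest palindromic substring: "fef" with length 3

3


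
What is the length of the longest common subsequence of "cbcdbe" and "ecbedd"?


LCS of "cbcdbe" and "ecbedd"
DP table:
           e    c    b    e    d    d
      0    0    0    0    0    0    0
  c   0    0    1    1    1    1    1
  b   0    0    1    2    2    2    2
  c   0    0    1    2    2    2    2
  d   0    0    1    2    2    3    3
  b   0    0    1    2    2    3    3
  e   0    1    1    2    3    3    3
LCS length = dp[6][6] = 3

3


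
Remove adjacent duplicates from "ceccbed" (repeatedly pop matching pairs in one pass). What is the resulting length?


Input: ceccbed
Stack-based adjacent duplicate removal:
  Read 'c': push. Stack: c
  Read 'e': push. Stack: ce
  Read 'c': push. Stack: cec
  Read 'c': matches stack top 'c' => pop. Stack: ce
  Read 'b': push. Stack: ceb
  Read 'e': push. Stack: cebe
  Read 'd': push. Stack: cebed
Final stack: "cebed" (length 5)

5


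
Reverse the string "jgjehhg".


Input: jgjehhg
Reading characters right to left:
  Position 6: 'g'
  Position 5: 'h'
  Position 4: 'h'
  Position 3: 'e'
  Position 2: 'j'
  Position 1: 'g'
  Position 0: 'j'
Reversed: ghhejgj

ghhejgj


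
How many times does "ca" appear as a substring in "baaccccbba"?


Searching for "ca" in "baaccccbba"
Scanning each position:
  Position 0: "ba" => no
  Position 1: "aa" => no
  Position 2: "ac" => no
  Position 3: "cc" => no
  Position 4: "cc" => no
  Position 5: "cc" => no
  Position 6: "cb" => no
  Position 7: "bb" => no
  Position 8: "ba" => no
Total occurrences: 0

0


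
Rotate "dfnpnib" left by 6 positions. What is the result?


Input: "dfnpnib", rotate left by 6
First 6 characters: "dfnpni"
Remaining characters: "b"
Concatenate remaining + first: "b" + "dfnpni" = "bdfnpni"

bdfnpni


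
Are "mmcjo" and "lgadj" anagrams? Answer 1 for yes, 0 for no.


Strings: "mmcjo", "lgadj"
Sorted first:  cjmmo
Sorted second: adgjl
Differ at position 0: 'c' vs 'a' => not anagrams

0


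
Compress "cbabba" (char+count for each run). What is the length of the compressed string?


Input: cbabba
Runs:
  'c' x 1 => "c1"
  'b' x 1 => "b1"
  'a' x 1 => "a1"
  'b' x 2 => "b2"
  'a' x 1 => "a1"
Compressed: "c1b1a1b2a1"
Compressed length: 10

10


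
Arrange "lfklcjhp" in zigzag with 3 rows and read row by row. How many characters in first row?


Zigzag "lfklcjhp" into 3 rows:
Placing characters:
  'l' => row 0
  'f' => row 1
  'k' => row 2
  'l' => row 1
  'c' => row 0
  'j' => row 1
  'h' => row 2
  'p' => row 1
Rows:
  Row 0: "lc"
  Row 1: "fljp"
  Row 2: "kh"
First row length: 2

2


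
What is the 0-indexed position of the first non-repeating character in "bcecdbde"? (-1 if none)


Input: bcecdbde
Character frequencies:
  'b': 2
  'c': 2
  'd': 2
  'e': 2
Scanning left to right for freq == 1:
  Position 0 ('b'): freq=2, skip
  Position 1 ('c'): freq=2, skip
  Position 2 ('e'): freq=2, skip
  Position 3 ('c'): freq=2, skip
  Position 4 ('d'): freq=2, skip
  Position 5 ('b'): freq=2, skip
  Position 6 ('d'): freq=2, skip
  Position 7 ('e'): freq=2, skip
  No unique character found => answer = -1

-1


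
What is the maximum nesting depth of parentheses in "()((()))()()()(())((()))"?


Input: "()((()))()()()(())((()))"
Tracking depth:
  Position 0 '(': depth becomes 1
  Position 1 ')': depth becomes 0
  Position 2 '(': depth becomes 1
  Position 3 '(': depth becomes 2
  Position 4 '(': depth becomes 3
  Position 5 ')': depth becomes 2
  Position 6 ')': depth becomes 1
  Position 7 ')': depth becomes 0
  Position 8 '(': depth becomes 1
  Position 9 ')': depth becomes 0
  Position 10 '(': depth becomes 1
  Position 11 ')': depth becomes 0
  Position 12 '(': depth becomes 1
  Position 13 ')': depth becomes 0
  Position 14 '(': depth becomes 1
  Position 15 '(': depth becomes 2
  Position 16 ')': depth becomes 1
  Position 17 ')': depth becomes 0
  Position 18 '(': depth becomes 1
  Position 19 '(': depth becomes 2
  Position 20 '(': depth becomes 3
  Position 21 ')': depth becomes 2
  Position 22 ')': depth becomes 1
  Position 23 ')': depth becomes 0
Maximum depth reached: 3

3


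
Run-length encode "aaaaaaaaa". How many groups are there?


Input: aaaaaaaaa
Scanning for consecutive runs:
  Group 1: 'a' x 9 (positions 0-8)
Total groups: 1

1


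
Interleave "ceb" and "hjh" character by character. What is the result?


Interleaving "ceb" and "hjh":
  Position 0: 'c' from first, 'h' from second => "ch"
  Position 1: 'e' from first, 'j' from second => "ej"
  Position 2: 'b' from first, 'h' from second => "bh"
Result: chejbh

chejbh


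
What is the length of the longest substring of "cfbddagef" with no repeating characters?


Input: "cfbddagef"
Sliding window (track last position of each char):
  Position 0 ('c'): window [0,0] length 1 -- new best
  Position 1 ('f'): window [0,1] length 2 -- new best
  Position 2 ('b'): window [0,2] length 3 -- new best
  Position 3 ('d'): window [0,3] length 4 -- new best
  Position 4 ('d'): repeat (last at 3), move window start to 4
  Position 4 ('d'): window [4,4] length 1
  Position 5 ('a'): window [4,5] length 2
  Position 6 ('g'): window [4,6] length 3
  Position 7 ('e'): window [4,7] length 4
  Position 8 ('f'): window [4,8] length 5 -- new best
Longest substring with no repeats: "dagef" with length 5

5
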